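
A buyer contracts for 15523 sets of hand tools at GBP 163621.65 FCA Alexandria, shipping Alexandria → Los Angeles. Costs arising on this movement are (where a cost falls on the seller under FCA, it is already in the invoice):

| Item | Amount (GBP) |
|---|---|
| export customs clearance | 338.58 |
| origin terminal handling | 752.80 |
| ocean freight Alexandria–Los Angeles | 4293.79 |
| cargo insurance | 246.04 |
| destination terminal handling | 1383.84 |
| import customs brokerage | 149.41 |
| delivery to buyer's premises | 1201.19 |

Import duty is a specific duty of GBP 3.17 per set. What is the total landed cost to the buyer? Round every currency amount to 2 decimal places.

Total landed cost: GBP 220856.63

FCA: the seller delivers export-cleared goods to the carrier; the buyer bears costs from that point.
Already in the invoice (seller's account under FCA): export clearance — exclude.
CIF value = FCA price + origin terminal + freight + insurance = 163621.65 + 752.80 + 4293.79 + 246.04 = 168914.28
Import duty = 15523 × 3.17 = 49207.91
Buyer bears: origin terminal 752.80 + freight 4293.79 + insurance 246.04 + destination terminal 1383.84 + brokerage 149.41 + delivery 1201.19 + duty 49207.91 = 57234.98
Landed cost = invoice 163621.65 + 57234.98 = 220856.63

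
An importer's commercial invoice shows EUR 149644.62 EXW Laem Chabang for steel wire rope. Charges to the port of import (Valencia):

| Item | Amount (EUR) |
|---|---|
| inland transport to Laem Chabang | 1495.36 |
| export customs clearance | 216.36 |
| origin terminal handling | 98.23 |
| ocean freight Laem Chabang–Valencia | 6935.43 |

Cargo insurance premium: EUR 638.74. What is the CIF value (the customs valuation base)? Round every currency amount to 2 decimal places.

CIF value: EUR 159028.74

CIF = EXW price + pre-shipment costs + freight + insurance
CIF = 149644.62 + 1495.36 + 216.36 + 98.23 + 6935.43 + 638.74 = 159028.74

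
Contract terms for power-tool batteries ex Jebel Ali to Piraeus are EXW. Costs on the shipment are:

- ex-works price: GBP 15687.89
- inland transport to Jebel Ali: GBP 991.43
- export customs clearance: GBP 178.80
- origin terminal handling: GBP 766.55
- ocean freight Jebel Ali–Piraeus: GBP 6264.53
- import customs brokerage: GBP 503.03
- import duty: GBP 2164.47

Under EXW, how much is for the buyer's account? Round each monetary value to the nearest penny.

Buyer's account: GBP 10868.81

EXW: the seller makes goods available at their premises; the buyer bears all onward costs.
Seller's account: goods 15687.89 = 15687.89
Buyer's account: inland to port 991.43 + export clearance 178.80 + origin terminal 766.55 + freight 6264.53 + brokerage 503.03 + duty 2164.47 = 10868.81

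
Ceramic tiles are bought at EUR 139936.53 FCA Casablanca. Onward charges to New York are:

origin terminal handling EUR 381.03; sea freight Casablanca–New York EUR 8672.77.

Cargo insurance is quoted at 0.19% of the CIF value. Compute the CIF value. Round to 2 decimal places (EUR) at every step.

Let C be the CIF value. C = FCA price + pre-shipment costs + freight + 0.19% × C
C − 0.19% × C = 139936.53 + 381.03 + 8672.77
0.9981 × C = 148990.33
C = 148990.33 / 0.9981 = 149273.95
Insurance premium = 0.19% × 149273.95 = 283.62

CIF value: EUR 149273.95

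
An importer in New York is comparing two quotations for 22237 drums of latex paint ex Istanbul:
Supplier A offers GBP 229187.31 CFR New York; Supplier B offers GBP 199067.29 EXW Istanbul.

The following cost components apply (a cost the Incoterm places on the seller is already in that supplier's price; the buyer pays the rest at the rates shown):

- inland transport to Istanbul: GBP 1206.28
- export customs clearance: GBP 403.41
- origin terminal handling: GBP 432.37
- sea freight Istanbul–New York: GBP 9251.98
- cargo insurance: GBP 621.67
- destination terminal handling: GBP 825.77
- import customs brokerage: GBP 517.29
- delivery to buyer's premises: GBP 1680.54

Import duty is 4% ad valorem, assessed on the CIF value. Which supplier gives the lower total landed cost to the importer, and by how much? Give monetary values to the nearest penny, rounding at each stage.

Supplier A (CFR):
CIF value = CFR price + insurance = 229187.31 + 621.67 = 229808.98
Import duty = 229808.98 × 4% = 9192.36
Buyer bears (A): 621.67 + 825.77 + 517.29 + 1680.54 = 3645.27
Landed cost (A) = invoice 229187.31 + 3645.27 + duty 9192.36 = 242024.94
Supplier B (EXW):
CIF value = EXW price + inland to port + export clearance + origin terminal + freight + insurance = 199067.29 + 1206.28 + 403.41 + 432.37 + 9251.98 + 621.67 = 210983.00
Import duty = 210983.00 × 4% = 8439.32
Buyer bears (B): 1206.28 + 403.41 + 432.37 + 9251.98 + 621.67 + 825.77 + 517.29 + 1680.54 = 14939.31
Landed cost (B) = invoice 199067.29 + 14939.31 + duty 8439.32 = 222445.92
Difference = |242024.94 − 222445.92| = 19579.02

Supplier B is cheaper by GBP 19579.02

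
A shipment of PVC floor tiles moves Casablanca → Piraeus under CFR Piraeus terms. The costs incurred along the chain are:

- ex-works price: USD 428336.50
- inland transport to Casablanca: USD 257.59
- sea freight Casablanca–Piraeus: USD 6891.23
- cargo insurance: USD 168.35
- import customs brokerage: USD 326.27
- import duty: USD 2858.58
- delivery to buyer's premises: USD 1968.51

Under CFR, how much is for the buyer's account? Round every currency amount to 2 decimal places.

CFR: the seller pays costs through ocean freight to the destination port, but not insurance.
Seller's account: goods 428336.50 + inland to port 257.59 + freight 6891.23 = 435485.32
Buyer's account: insurance 168.35 + brokerage 326.27 + duty 2858.58 + delivery 1968.51 = 5321.71

Buyer's account: USD 5321.71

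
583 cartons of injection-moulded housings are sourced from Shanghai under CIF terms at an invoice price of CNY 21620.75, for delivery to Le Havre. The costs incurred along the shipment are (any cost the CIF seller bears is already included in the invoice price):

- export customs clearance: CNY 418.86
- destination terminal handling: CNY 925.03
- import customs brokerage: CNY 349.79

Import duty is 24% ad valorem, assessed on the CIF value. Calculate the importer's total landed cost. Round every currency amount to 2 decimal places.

CIF: the seller pays costs through ocean freight and marine insurance to the destination port.
Already in the invoice (seller's account under CIF): export clearance — exclude.
The CIF price already equals the CIF value: 21620.75
Import duty = 21620.75 × 24% = 5188.98
Buyer bears: destination terminal 925.03 + brokerage 349.79 + duty 5188.98 = 6463.80
Landed cost = invoice 21620.75 + 6463.80 = 28084.55

Total landed cost: CNY 28084.55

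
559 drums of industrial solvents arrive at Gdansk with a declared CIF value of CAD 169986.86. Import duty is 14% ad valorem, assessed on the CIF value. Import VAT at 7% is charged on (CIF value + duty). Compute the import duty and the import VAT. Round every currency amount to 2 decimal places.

Import duty = 169986.86 × 14% = 23798.16
VAT base = CIF + duty = 169986.86 + 23798.16 = 193785.02
Import VAT = 193785.02 × 7% = 13564.95

Import duty: CAD 23798.16; import VAT: CAD 13564.95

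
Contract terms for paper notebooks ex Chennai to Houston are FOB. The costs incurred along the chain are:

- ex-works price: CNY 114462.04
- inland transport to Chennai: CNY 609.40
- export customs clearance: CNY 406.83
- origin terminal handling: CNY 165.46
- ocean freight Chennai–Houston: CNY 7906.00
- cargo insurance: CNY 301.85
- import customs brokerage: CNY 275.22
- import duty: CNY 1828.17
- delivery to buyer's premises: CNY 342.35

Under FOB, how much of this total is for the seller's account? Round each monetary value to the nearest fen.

Seller's account: CNY 115643.73

FOB: the seller bears costs until goods are on board at the origin port; the buyer bears freight, insurance and all costs thereafter.
Seller's account: goods 114462.04 + inland to port 609.40 + export clearance 406.83 + origin terminal 165.46 = 115643.73
Buyer's account: freight 7906.00 + insurance 301.85 + brokerage 275.22 + duty 1828.17 + delivery 342.35 = 10653.59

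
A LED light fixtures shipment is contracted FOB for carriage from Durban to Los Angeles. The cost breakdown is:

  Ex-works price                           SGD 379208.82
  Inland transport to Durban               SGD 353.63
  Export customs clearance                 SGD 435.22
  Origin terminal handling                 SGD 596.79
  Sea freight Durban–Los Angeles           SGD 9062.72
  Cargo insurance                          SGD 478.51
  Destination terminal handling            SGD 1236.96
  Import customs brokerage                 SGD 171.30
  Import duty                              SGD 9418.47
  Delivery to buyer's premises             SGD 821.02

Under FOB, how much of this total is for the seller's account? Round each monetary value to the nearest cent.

FOB: the seller bears costs until goods are on board at the origin port; the buyer bears freight, insurance and all costs thereafter.
Seller's account: goods 379208.82 + inland to port 353.63 + export clearance 435.22 + origin terminal 596.79 = 380594.46
Buyer's account: freight 9062.72 + insurance 478.51 + destination terminal 1236.96 + brokerage 171.30 + duty 9418.47 + delivery 821.02 = 21188.98

Seller's account: SGD 380594.46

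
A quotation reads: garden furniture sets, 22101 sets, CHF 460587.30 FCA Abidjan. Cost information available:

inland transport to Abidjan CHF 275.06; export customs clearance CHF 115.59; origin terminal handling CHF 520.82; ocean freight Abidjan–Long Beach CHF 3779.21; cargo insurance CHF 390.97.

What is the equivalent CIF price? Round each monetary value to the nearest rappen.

Not relevant to the conversion: inland to port, export clearance — on the seller under both FCA and CIF; already in the FCA price and stays in the CIF price.
From FCA to CIF, the seller additionally bears: origin terminal, freight, insurance.
CIF price = 460587.30 + 520.82 + 3779.21 + 390.97 = 465278.30

CIF price: CHF 465278.30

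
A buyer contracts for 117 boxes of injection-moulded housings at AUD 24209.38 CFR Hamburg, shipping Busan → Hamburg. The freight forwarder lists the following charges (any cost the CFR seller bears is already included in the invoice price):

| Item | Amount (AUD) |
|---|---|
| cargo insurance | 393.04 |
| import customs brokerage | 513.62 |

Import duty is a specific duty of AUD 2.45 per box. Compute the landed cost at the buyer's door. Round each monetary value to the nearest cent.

CFR: the seller pays costs through ocean freight to the destination port, but not insurance.
CIF value = CFR price + insurance = 24209.38 + 393.04 = 24602.42
Import duty = 117 × 2.45 = 286.65
Buyer bears: insurance 393.04 + brokerage 513.62 + duty 286.65 = 1193.31
Landed cost = invoice 24209.38 + 1193.31 = 25402.69

Total landed cost: AUD 25402.69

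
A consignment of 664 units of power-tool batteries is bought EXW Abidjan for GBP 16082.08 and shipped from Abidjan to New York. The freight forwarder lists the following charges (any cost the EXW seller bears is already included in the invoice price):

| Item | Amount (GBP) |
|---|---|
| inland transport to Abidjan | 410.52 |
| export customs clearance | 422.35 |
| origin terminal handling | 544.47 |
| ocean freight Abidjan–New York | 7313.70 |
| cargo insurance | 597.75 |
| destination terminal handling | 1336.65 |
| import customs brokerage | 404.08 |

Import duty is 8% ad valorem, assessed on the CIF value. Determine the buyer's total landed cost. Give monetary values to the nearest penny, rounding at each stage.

Total landed cost: GBP 29141.27

EXW: the seller makes goods available at their premises; the buyer bears all onward costs.
CIF value = EXW price + inland to port + export clearance + origin terminal + freight + insurance = 16082.08 + 410.52 + 422.35 + 544.47 + 7313.70 + 597.75 = 25370.87
Import duty = 25370.87 × 8% = 2029.67
Buyer bears: inland to port 410.52 + export clearance 422.35 + origin terminal 544.47 + freight 7313.70 + insurance 597.75 + destination terminal 1336.65 + brokerage 404.08 + duty 2029.67 = 13059.19
Landed cost = invoice 16082.08 + 13059.19 = 29141.27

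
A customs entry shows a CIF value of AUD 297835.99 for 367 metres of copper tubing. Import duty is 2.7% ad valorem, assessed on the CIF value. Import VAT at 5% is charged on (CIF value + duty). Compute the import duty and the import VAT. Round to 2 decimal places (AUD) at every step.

Import duty: AUD 8041.57; import VAT: AUD 15293.88

Import duty = 297835.99 × 2.7% = 8041.57
VAT base = CIF + duty = 297835.99 + 8041.57 = 305877.56
Import VAT = 305877.56 × 5% = 15293.88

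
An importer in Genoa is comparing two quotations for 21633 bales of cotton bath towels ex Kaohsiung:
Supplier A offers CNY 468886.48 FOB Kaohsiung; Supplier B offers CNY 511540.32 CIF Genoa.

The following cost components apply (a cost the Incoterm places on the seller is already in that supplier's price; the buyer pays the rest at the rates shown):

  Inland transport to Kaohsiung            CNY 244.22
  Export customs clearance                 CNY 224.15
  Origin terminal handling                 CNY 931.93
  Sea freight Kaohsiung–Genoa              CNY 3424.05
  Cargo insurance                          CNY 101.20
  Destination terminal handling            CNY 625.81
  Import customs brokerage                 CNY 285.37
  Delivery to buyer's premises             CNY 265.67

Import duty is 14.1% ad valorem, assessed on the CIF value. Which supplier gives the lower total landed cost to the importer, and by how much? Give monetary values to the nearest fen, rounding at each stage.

Supplier A is cheaper by CNY 44645.73

Supplier A (FOB):
CIF value = FOB price + freight + insurance = 468886.48 + 3424.05 + 101.20 = 472411.73
Import duty = 472411.73 × 14.1% = 66610.05
Buyer bears (A): 3424.05 + 101.20 + 625.81 + 285.37 + 265.67 = 4702.10
Landed cost (A) = invoice 468886.48 + 4702.10 + duty 66610.05 = 540198.63
Supplier B (CIF):
The CIF price already equals the CIF value: 511540.32
Import duty = 511540.32 × 14.1% = 72127.19
Buyer bears (B): 625.81 + 285.37 + 265.67 = 1176.85
Landed cost (B) = invoice 511540.32 + 1176.85 + duty 72127.19 = 584844.36
Difference = |540198.63 − 584844.36| = 44645.73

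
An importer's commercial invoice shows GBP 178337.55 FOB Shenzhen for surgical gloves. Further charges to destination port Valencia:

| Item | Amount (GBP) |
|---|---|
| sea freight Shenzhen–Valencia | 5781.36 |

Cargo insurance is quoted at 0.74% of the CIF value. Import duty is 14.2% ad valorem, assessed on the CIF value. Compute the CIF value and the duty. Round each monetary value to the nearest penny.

Let C be the CIF value. C = FOB price + freight + 0.74% × C
C − 0.74% × C = 178337.55 + 5781.36
0.9926 × C = 184118.91
C = 184118.91 / 0.9926 = 185491.55
Insurance premium = 0.74% × 185491.55 = 1372.64
Import duty = 185491.55 × 14.2% = 26339.80

CIF value: GBP 185491.55; import duty: GBP 26339.80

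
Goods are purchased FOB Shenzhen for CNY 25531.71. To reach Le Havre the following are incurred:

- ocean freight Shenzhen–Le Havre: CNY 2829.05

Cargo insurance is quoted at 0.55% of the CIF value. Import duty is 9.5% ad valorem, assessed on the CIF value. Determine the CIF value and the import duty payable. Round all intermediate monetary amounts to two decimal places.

CIF value: CNY 28517.61; import duty: CNY 2709.17

Let C be the CIF value. C = FOB price + freight + 0.55% × C
C − 0.55% × C = 25531.71 + 2829.05
0.9945 × C = 28360.76
C = 28360.76 / 0.9945 = 28517.61
Insurance premium = 0.55% × 28517.61 = 156.85
Import duty = 28517.61 × 9.5% = 2709.17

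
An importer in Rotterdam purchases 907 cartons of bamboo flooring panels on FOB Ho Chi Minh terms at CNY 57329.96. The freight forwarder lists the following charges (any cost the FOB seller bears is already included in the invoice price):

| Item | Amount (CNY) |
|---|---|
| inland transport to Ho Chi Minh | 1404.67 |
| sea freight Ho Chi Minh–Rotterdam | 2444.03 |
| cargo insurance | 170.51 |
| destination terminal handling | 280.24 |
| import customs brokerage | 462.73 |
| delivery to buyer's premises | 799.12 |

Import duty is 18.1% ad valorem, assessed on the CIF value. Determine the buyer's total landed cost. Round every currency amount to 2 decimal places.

Total landed cost: CNY 72336.54

FOB: the seller bears costs until goods are on board at the origin port; the buyer bears freight, insurance and all costs thereafter.
Already in the invoice (seller's account under FOB): inland to port — exclude.
CIF value = FOB price + freight + insurance = 57329.96 + 2444.03 + 170.51 = 59944.50
Import duty = 59944.50 × 18.1% = 10849.95
Buyer bears: freight 2444.03 + insurance 170.51 + destination terminal 280.24 + brokerage 462.73 + delivery 799.12 + duty 10849.95 = 15006.58
Landed cost = invoice 57329.96 + 15006.58 = 72336.54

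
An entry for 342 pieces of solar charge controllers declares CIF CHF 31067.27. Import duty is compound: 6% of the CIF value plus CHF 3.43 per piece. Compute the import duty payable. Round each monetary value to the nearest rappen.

Import duty: CHF 3037.10

Ad valorem component: 31067.27 × 6% = 1864.04
Specific component: 342 × 3.43 = 1173.06
Import duty = 1864.04 + 1173.06 = 3037.10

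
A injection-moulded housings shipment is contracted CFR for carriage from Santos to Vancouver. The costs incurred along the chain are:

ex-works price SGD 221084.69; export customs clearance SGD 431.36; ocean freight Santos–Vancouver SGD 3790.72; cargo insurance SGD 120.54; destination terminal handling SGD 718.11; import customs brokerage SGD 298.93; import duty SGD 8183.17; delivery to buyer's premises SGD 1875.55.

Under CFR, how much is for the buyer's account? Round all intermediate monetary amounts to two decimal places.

CFR: the seller pays costs through ocean freight to the destination port, but not insurance.
Seller's account: goods 221084.69 + export clearance 431.36 + freight 3790.72 = 225306.77
Buyer's account: insurance 120.54 + destination terminal 718.11 + brokerage 298.93 + duty 8183.17 + delivery 1875.55 = 11196.30

Buyer's account: SGD 11196.30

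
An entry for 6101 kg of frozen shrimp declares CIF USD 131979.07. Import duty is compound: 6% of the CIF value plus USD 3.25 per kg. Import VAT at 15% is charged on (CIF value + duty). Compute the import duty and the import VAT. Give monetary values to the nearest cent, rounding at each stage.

Import duty: USD 27746.99; import VAT: USD 23958.91

Ad valorem component: 131979.07 × 6% = 7918.74
Specific component: 6101 × 3.25 = 19828.25
Import duty = 7918.74 + 19828.25 = 27746.99
VAT base = CIF + duty = 131979.07 + 27746.99 = 159726.06
Import VAT = 159726.06 × 15% = 23958.91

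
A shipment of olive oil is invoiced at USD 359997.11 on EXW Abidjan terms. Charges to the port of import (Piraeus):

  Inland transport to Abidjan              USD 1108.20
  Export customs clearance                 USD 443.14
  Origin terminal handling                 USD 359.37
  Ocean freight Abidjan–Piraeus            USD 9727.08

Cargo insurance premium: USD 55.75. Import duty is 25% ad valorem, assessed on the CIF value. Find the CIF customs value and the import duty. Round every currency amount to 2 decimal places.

CIF = EXW price + pre-shipment costs + freight + insurance
CIF = 359997.11 + 1108.20 + 443.14 + 359.37 + 9727.08 + 55.75 = 371690.65
Import duty = 371690.65 × 25% = 92922.66

CIF value: USD 371690.65; import duty: USD 92922.66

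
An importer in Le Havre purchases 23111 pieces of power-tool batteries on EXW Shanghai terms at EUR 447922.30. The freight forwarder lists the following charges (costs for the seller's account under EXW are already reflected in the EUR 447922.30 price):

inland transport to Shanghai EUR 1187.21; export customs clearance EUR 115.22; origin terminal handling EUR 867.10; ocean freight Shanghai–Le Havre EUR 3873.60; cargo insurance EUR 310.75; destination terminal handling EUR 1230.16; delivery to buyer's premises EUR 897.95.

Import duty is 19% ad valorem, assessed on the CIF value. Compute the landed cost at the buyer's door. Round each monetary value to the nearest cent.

Total landed cost: EUR 542716.76

EXW: the seller makes goods available at their premises; the buyer bears all onward costs.
CIF value = EXW price + inland to port + export clearance + origin terminal + freight + insurance = 447922.30 + 1187.21 + 115.22 + 867.10 + 3873.60 + 310.75 = 454276.18
Import duty = 454276.18 × 19% = 86312.47
Buyer bears: inland to port 1187.21 + export clearance 115.22 + origin terminal 867.10 + freight 3873.60 + insurance 310.75 + destination terminal 1230.16 + delivery 897.95 + duty 86312.47 = 94794.46
Landed cost = invoice 447922.30 + 94794.46 = 542716.76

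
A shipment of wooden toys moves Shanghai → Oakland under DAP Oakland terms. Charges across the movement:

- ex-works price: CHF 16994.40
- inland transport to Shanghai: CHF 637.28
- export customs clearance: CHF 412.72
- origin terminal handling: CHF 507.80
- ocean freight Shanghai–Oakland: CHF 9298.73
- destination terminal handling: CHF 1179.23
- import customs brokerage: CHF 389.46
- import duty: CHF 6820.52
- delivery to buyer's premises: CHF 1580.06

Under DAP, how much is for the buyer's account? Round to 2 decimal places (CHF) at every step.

DAP: the seller bears all costs to the named destination except import duty and clearance.
Seller's account: goods 16994.40 + inland to port 637.28 + export clearance 412.72 + origin terminal 507.80 + freight 9298.73 + destination terminal 1179.23 + delivery 1580.06 = 30610.22
Buyer's account: brokerage 389.46 + duty 6820.52 = 7209.98

Buyer's account: CHF 7209.98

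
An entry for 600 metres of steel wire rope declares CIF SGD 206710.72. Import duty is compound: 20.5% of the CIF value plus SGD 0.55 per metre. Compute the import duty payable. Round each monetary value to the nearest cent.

Import duty: SGD 42705.70

Ad valorem component: 206710.72 × 20.5% = 42375.70
Specific component: 600 × 0.55 = 330.00
Import duty = 42375.70 + 330.00 = 42705.70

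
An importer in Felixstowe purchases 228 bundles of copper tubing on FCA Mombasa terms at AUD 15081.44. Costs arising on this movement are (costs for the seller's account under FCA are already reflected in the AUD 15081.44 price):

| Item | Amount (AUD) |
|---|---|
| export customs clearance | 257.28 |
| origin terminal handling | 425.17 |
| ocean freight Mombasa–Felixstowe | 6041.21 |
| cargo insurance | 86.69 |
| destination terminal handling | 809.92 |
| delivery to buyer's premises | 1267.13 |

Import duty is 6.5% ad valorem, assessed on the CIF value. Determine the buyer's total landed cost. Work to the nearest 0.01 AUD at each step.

FCA: the seller delivers export-cleared goods to the carrier; the buyer bears costs from that point.
Already in the invoice (seller's account under FCA): export clearance — exclude.
CIF value = FCA price + origin terminal + freight + insurance = 15081.44 + 425.17 + 6041.21 + 86.69 = 21634.51
Import duty = 21634.51 × 6.5% = 1406.24
Buyer bears: origin terminal 425.17 + freight 6041.21 + insurance 86.69 + destination terminal 809.92 + delivery 1267.13 + duty 1406.24 = 10036.36
Landed cost = invoice 15081.44 + 10036.36 = 25117.80

Total landed cost: AUD 25117.80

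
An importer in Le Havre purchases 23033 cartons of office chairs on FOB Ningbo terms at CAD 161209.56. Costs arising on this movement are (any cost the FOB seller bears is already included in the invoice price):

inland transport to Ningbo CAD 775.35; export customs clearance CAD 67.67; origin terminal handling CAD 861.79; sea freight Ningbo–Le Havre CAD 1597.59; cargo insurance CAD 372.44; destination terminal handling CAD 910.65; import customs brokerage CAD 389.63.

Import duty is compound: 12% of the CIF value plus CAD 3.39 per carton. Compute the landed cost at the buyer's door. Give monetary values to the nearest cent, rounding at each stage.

FOB: the seller bears costs until goods are on board at the origin port; the buyer bears freight, insurance and all costs thereafter.
Already in the invoice (seller's account under FOB): inland to port, export clearance, origin terminal — exclude.
CIF value = FOB price + freight + insurance = 161209.56 + 1597.59 + 372.44 = 163179.59
Ad valorem component: 163179.59 × 12% = 19581.55
Specific component: 23033 × 3.39 = 78081.87
Import duty = 19581.55 + 78081.87 = 97663.42
Buyer bears: freight 1597.59 + insurance 372.44 + destination terminal 910.65 + brokerage 389.63 + duty 97663.42 = 100933.73
Landed cost = invoice 161209.56 + 100933.73 = 262143.29

Total landed cost: CAD 262143.29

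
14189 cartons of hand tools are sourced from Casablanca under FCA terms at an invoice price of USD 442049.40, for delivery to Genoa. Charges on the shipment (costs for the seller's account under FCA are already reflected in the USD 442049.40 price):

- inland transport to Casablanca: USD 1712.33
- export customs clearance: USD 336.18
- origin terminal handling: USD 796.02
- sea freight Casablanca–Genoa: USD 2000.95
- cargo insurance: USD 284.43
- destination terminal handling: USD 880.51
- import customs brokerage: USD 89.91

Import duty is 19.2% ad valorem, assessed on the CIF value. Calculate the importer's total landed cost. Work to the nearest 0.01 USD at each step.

FCA: the seller delivers export-cleared goods to the carrier; the buyer bears costs from that point.
Already in the invoice (seller's account under FCA): inland to port, export clearance — exclude.
CIF value = FCA price + origin terminal + freight + insurance = 442049.40 + 796.02 + 2000.95 + 284.43 = 445130.80
Import duty = 445130.80 × 19.2% = 85465.11
Buyer bears: origin terminal 796.02 + freight 2000.95 + insurance 284.43 + destination terminal 880.51 + brokerage 89.91 + duty 85465.11 = 89516.93
Landed cost = invoice 442049.40 + 89516.93 = 531566.33

Total landed cost: USD 531566.33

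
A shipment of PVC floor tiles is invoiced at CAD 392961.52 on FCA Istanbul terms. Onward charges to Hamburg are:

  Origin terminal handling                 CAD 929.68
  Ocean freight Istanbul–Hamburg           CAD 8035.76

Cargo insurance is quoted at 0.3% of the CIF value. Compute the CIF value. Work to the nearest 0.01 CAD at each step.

Let C be the CIF value. C = FCA price + pre-shipment costs + freight + 0.3% × C
C − 0.3% × C = 392961.52 + 929.68 + 8035.76
0.997 × C = 401926.96
C = 401926.96 / 0.997 = 403136.37
Insurance premium = 0.3% × 403136.37 = 1209.41

CIF value: CAD 403136.37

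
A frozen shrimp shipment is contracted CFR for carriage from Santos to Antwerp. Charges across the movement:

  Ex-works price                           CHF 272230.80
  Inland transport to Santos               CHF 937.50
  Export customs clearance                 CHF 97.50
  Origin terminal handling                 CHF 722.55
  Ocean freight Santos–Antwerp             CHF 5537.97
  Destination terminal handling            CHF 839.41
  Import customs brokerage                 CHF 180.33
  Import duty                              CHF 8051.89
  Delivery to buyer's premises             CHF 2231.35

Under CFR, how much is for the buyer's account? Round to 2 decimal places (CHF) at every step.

Buyer's account: CHF 11302.98

CFR: the seller pays costs through ocean freight to the destination port, but not insurance.
Seller's account: goods 272230.80 + inland to port 937.50 + export clearance 97.50 + origin terminal 722.55 + freight 5537.97 = 279526.32
Buyer's account: destination terminal 839.41 + brokerage 180.33 + duty 8051.89 + delivery 2231.35 = 11302.98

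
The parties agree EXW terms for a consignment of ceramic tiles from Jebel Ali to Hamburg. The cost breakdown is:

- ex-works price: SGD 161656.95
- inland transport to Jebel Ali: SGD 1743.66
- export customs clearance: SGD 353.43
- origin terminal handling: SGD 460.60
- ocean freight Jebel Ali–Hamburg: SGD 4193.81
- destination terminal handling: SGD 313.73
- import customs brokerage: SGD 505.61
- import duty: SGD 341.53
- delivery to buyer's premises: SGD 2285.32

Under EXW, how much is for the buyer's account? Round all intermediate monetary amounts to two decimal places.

Buyer's account: SGD 10197.69

EXW: the seller makes goods available at their premises; the buyer bears all onward costs.
Seller's account: goods 161656.95 = 161656.95
Buyer's account: inland to port 1743.66 + export clearance 353.43 + origin terminal 460.60 + freight 4193.81 + destination terminal 313.73 + brokerage 505.61 + duty 341.53 + delivery 2285.32 = 10197.69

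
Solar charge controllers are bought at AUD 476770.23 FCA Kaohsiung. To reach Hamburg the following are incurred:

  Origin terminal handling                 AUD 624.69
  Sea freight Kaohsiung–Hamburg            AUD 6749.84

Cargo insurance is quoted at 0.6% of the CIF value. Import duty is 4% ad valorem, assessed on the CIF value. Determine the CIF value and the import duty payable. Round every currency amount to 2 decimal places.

Let C be the CIF value. C = FCA price + pre-shipment costs + freight + 0.6% × C
C − 0.6% × C = 476770.23 + 624.69 + 6749.84
0.994 × C = 484144.76
C = 484144.76 / 0.994 = 487067.16
Insurance premium = 0.6% × 487067.16 = 2922.40
Import duty = 487067.16 × 4% = 19482.69

CIF value: AUD 487067.16; import duty: AUD 19482.69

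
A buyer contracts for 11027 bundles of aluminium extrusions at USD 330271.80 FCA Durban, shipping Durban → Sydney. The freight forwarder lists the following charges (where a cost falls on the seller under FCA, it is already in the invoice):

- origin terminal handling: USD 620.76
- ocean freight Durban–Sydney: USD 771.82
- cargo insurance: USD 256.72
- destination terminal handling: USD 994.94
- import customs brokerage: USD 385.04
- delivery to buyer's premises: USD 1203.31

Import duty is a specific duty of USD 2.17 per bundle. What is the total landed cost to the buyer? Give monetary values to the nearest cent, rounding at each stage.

FCA: the seller delivers export-cleared goods to the carrier; the buyer bears costs from that point.
CIF value = FCA price + origin terminal + freight + insurance = 330271.80 + 620.76 + 771.82 + 256.72 = 331921.10
Import duty = 11027 × 2.17 = 23928.59
Buyer bears: origin terminal 620.76 + freight 771.82 + insurance 256.72 + destination terminal 994.94 + brokerage 385.04 + delivery 1203.31 + duty 23928.59 = 28161.18
Landed cost = invoice 330271.80 + 28161.18 = 358432.98

Total landed cost: USD 358432.98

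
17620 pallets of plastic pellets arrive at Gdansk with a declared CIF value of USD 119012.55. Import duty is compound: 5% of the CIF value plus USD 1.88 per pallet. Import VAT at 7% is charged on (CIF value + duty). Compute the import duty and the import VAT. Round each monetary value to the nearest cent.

Import duty: USD 39076.23; import VAT: USD 11066.21

Ad valorem component: 119012.55 × 5% = 5950.63
Specific component: 17620 × 1.88 = 33125.60
Import duty = 5950.63 + 33125.60 = 39076.23
VAT base = CIF + duty = 119012.55 + 39076.23 = 158088.78
Import VAT = 158088.78 × 7% = 11066.21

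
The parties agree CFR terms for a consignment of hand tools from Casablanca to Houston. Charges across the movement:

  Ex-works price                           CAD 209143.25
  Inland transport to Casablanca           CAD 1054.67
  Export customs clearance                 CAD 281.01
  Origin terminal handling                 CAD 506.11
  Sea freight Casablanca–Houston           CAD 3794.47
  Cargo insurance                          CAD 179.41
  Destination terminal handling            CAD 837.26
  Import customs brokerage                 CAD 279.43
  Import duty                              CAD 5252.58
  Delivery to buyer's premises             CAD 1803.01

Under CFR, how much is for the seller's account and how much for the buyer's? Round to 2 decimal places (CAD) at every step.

Seller: CAD 214779.51; buyer: CAD 8351.69

CFR: the seller pays costs through ocean freight to the destination port, but not insurance.
Seller's account: goods 209143.25 + inland to port 1054.67 + export clearance 281.01 + origin terminal 506.11 + freight 3794.47 = 214779.51
Buyer's account: insurance 179.41 + destination terminal 837.26 + brokerage 279.43 + duty 5252.58 + delivery 1803.01 = 8351.69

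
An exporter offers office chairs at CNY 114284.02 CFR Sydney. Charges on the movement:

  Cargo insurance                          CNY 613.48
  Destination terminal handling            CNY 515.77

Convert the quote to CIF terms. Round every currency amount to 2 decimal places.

Not relevant to the conversion: destination terminal — on the buyer under both terms; not part of either seller's price.
From CFR to CIF, the seller additionally bears: insurance.
CIF price = 114284.02 + 613.48 = 114897.50

CIF price: CNY 114897.50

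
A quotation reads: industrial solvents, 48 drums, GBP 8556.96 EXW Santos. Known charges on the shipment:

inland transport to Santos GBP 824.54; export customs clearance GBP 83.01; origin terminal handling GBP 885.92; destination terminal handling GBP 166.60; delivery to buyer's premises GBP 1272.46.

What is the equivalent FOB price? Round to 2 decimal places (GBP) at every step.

FOB price: GBP 10350.43

Not relevant to the conversion: delivery, destination terminal — on the buyer under both terms; not part of either seller's price.
From EXW to FOB, the seller additionally bears: inland to port, export clearance, origin terminal.
FOB price = 8556.96 + 824.54 + 83.01 + 885.92 = 10350.43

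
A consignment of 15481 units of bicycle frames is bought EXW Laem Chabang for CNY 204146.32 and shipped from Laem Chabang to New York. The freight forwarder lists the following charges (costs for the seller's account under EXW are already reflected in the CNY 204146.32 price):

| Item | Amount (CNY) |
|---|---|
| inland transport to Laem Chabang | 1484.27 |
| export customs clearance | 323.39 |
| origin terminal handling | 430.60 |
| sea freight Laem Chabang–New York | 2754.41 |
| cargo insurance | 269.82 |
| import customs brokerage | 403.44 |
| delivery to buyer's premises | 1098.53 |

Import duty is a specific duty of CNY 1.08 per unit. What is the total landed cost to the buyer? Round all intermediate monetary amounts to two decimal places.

EXW: the seller makes goods available at their premises; the buyer bears all onward costs.
CIF value = EXW price + inland to port + export clearance + origin terminal + freight + insurance = 204146.32 + 1484.27 + 323.39 + 430.60 + 2754.41 + 269.82 = 209408.81
Import duty = 15481 × 1.08 = 16719.48
Buyer bears: inland to port 1484.27 + export clearance 323.39 + origin terminal 430.60 + freight 2754.41 + insurance 269.82 + brokerage 403.44 + delivery 1098.53 + duty 16719.48 = 23483.94
Landed cost = invoice 204146.32 + 23483.94 = 227630.26

Total landed cost: CNY 227630.26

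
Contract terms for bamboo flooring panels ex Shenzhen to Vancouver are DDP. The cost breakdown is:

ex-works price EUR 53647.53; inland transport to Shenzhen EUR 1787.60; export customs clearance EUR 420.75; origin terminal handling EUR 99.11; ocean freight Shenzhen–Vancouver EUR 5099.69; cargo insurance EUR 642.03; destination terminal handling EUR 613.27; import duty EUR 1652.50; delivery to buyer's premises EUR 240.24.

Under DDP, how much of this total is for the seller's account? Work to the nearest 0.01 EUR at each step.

DDP: the seller bears all costs including import duty.
Seller's account: goods 53647.53 + inland to port 1787.60 + export clearance 420.75 + origin terminal 99.11 + freight 5099.69 + insurance 642.03 + destination terminal 613.27 + duty 1652.50 + delivery 240.24 = 64202.72
Buyer's account: 0.00

Seller's account: EUR 64202.72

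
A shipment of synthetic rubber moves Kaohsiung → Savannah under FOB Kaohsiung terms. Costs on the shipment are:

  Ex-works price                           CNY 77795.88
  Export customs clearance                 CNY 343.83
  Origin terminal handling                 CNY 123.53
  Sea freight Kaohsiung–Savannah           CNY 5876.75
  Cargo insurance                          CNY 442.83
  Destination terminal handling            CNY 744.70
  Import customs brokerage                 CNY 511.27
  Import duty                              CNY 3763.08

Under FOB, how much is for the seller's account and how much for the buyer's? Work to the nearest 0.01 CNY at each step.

FOB: the seller bears costs until goods are on board at the origin port; the buyer bears freight, insurance and all costs thereafter.
Seller's account: goods 77795.88 + export clearance 343.83 + origin terminal 123.53 = 78263.24
Buyer's account: freight 5876.75 + insurance 442.83 + destination terminal 744.70 + brokerage 511.27 + duty 3763.08 = 11338.63

Seller: CNY 78263.24; buyer: CNY 11338.63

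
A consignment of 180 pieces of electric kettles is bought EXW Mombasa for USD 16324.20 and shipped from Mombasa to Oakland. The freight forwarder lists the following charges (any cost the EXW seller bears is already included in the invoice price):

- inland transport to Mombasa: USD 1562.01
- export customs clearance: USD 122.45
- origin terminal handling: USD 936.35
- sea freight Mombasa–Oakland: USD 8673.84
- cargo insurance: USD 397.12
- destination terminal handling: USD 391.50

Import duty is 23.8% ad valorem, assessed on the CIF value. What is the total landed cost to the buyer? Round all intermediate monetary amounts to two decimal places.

Total landed cost: USD 35075.27

EXW: the seller makes goods available at their premises; the buyer bears all onward costs.
CIF value = EXW price + inland to port + export clearance + origin terminal + freight + insurance = 16324.20 + 1562.01 + 122.45 + 936.35 + 8673.84 + 397.12 = 28015.97
Import duty = 28015.97 × 23.8% = 6667.80
Buyer bears: inland to port 1562.01 + export clearance 122.45 + origin terminal 936.35 + freight 8673.84 + insurance 397.12 + destination terminal 391.50 + duty 6667.80 = 18751.07
Landed cost = invoice 16324.20 + 18751.07 = 35075.27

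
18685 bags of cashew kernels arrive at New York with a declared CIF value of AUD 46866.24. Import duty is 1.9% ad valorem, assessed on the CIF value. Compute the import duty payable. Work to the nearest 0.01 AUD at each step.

Import duty: AUD 890.46

Import duty = 46866.24 × 1.9% = 890.46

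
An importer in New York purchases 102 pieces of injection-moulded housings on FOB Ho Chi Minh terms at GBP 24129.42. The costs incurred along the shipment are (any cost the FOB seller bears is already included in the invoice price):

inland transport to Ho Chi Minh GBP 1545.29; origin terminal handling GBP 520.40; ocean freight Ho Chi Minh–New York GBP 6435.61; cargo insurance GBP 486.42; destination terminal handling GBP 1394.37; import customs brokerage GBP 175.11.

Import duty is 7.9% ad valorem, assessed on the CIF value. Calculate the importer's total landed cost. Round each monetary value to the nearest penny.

FOB: the seller bears costs until goods are on board at the origin port; the buyer bears freight, insurance and all costs thereafter.
Already in the invoice (seller's account under FOB): inland to port, origin terminal — exclude.
CIF value = FOB price + freight + insurance = 24129.42 + 6435.61 + 486.42 = 31051.45
Import duty = 31051.45 × 7.9% = 2453.06
Buyer bears: freight 6435.61 + insurance 486.42 + destination terminal 1394.37 + brokerage 175.11 + duty 2453.06 = 10944.57
Landed cost = invoice 24129.42 + 10944.57 = 35073.99

Total landed cost: GBP 35073.99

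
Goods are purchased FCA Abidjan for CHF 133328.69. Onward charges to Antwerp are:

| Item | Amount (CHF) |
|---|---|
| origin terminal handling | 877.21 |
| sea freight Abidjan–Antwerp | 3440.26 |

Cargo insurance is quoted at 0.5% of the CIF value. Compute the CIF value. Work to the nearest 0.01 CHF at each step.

Let C be the CIF value. C = FCA price + pre-shipment costs + freight + 0.5% × C
C − 0.5% × C = 133328.69 + 877.21 + 3440.26
0.995 × C = 137646.16
C = 137646.16 / 0.995 = 138337.85
Insurance premium = 0.5% × 138337.85 = 691.69

CIF value: CHF 138337.85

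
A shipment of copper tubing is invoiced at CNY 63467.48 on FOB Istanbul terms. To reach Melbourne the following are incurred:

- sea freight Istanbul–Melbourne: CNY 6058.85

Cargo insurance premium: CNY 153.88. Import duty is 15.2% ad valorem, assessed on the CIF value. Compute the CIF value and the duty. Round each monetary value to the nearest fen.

CIF = FOB price + freight + insurance
CIF = 63467.48 + 6058.85 + 153.88 = 69680.21
Import duty = 69680.21 × 15.2% = 10591.39

CIF value: CNY 69680.21; import duty: CNY 10591.39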